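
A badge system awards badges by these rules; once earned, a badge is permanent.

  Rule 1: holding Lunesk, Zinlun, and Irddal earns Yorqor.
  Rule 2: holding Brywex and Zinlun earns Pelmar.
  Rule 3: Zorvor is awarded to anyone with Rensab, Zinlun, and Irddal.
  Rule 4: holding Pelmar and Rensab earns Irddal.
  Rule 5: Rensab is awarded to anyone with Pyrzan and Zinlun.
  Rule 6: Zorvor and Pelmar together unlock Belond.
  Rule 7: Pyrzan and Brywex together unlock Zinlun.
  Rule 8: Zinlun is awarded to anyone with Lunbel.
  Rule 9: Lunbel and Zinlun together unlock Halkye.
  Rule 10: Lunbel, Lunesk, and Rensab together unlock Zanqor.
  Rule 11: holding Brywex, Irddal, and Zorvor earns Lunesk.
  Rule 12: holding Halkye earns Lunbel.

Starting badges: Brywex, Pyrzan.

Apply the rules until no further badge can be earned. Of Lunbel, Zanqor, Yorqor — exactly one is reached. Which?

With Pyrzan and Brywex, Zinlun is earned (Rule 7).
With Pyrzan and Zinlun, Rensab is earned (Rule 5).
With Brywex and Zinlun, Pelmar is earned (Rule 2).
With Pelmar and Rensab, Irddal is earned (Rule 4).
With Rensab, Zinlun, and Irddal, Zorvor is earned (Rule 3).
With Brywex, Irddal, and Zorvor, Lunesk is earned (Rule 11).
With Lunesk, Zinlun, and Irddal, Yorqor is earned (Rule 1).
Zanqor would need Lunbel, Lunesk, and Rensab (Rule 10), but Lunbel is never earned. Lunbel would need Halkye (Rule 12), but Halkye is never earned.

Yorqor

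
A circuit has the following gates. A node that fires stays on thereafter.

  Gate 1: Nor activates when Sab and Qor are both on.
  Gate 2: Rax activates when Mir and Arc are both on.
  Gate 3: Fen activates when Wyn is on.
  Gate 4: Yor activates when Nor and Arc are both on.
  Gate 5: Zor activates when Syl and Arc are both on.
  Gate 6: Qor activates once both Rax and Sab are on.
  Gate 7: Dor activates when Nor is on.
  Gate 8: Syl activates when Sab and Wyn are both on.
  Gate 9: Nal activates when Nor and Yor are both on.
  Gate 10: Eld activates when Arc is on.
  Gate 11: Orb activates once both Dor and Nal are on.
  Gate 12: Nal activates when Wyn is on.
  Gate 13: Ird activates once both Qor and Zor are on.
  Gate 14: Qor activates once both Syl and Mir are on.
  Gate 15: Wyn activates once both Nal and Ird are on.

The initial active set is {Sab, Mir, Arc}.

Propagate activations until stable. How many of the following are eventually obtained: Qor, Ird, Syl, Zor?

Mir and Arc are on, so Rax activates (Gate 2).
Rax and Sab are on, so Qor activates (Gate 6).
Qor: reached.
Ird would need Qor and Zor (Gate 13), but Zor never turns on.
Syl would need Sab and Wyn (Gate 8), but Wyn never turns on.
Zor would need Syl and Arc (Gate 5), but Syl never turns on.
Reached: Qor — 1 of the 4.

1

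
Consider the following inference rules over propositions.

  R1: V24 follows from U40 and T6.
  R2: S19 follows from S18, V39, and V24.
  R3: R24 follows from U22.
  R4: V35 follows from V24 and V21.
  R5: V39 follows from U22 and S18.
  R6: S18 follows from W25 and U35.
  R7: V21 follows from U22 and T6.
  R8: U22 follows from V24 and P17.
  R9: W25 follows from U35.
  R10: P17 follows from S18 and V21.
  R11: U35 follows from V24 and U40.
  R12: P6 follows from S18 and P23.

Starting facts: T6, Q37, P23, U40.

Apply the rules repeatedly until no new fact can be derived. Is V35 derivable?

No

V35 would need V24 and V21 (R4), but V21 is never established.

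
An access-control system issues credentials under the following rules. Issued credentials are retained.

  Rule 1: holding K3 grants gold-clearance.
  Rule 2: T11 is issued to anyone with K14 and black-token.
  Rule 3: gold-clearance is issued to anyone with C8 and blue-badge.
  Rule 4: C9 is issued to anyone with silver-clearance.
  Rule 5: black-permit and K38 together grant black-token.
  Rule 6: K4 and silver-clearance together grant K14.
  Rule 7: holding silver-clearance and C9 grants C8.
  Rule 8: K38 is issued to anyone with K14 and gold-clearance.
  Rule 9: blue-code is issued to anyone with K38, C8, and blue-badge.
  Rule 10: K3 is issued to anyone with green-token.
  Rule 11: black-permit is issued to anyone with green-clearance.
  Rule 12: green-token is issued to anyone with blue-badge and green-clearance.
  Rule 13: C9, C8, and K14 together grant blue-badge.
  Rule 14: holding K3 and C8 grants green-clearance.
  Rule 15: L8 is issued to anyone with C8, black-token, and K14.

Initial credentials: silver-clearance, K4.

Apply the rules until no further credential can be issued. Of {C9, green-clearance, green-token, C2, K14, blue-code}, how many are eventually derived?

3

Holding silver-clearance grants C9 (Rule 4).
Holding K4 and silver-clearance grants K14 (Rule 6).
Holding silver-clearance and C9 grants C8 (Rule 7).
Holding C9, C8, and K14 grants blue-badge (Rule 13).
Holding C8 and blue-badge grants gold-clearance (Rule 3).
Holding K14 and gold-clearance grants K38 (Rule 8).
Holding K38, C8, and blue-badge grants blue-code (Rule 9).
C9: reached.
green-clearance would need K3 and C8 (Rule 14), but K3 is never granted.
green-token would need blue-badge and green-clearance (Rule 12), but green-clearance is never granted.
No rule produces C2, and it is not given.
K14: reached.
blue-code: reached.
Reached: C9, K14, and blue-code — 3 of the 6.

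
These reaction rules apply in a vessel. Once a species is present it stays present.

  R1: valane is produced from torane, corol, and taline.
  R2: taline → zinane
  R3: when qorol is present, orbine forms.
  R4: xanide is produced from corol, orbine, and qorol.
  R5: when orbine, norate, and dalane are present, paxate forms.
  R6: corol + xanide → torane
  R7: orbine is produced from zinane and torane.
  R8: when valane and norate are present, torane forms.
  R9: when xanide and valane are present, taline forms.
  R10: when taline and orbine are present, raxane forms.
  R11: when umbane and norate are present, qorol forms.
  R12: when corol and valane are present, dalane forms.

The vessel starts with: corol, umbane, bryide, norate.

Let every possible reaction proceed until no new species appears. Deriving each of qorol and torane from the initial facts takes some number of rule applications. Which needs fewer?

qorol

qorol: umbane and norate present → qorol forms (R11). [1 rule application]
torane: umbane and norate present → qorol forms (R11). qorol present → orbine forms (R3). corol, orbine, and qorol present → xanide forms (R4). corol and xanide present → torane forms (R6). [4 rule applications]
qorol needs fewer.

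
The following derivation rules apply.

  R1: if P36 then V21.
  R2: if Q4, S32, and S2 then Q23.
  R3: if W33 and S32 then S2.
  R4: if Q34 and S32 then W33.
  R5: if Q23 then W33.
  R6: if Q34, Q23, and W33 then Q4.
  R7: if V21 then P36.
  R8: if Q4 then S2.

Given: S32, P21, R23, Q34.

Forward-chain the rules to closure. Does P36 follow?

P36 would need V21 (R7), but V21 is never established.

No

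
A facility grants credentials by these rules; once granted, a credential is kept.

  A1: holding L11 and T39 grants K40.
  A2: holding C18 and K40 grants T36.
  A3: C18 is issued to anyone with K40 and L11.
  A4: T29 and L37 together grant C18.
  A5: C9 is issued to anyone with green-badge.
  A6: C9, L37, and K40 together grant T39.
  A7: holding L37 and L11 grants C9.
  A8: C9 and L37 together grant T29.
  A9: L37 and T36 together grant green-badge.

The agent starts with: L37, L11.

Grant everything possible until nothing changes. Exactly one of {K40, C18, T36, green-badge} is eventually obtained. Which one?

C18

Holding L37 and L11 grants C9 (A7).
Holding C9 and L37 grants T29 (A8).
Holding T29 and L37 grants C18 (A4).
K40 would need L11 and T39 (A1), but T39 is never granted. T36 would need C18 and K40 (A2), but K40 is never granted. green-badge would need L37 and T36 (A9), but T36 is never granted.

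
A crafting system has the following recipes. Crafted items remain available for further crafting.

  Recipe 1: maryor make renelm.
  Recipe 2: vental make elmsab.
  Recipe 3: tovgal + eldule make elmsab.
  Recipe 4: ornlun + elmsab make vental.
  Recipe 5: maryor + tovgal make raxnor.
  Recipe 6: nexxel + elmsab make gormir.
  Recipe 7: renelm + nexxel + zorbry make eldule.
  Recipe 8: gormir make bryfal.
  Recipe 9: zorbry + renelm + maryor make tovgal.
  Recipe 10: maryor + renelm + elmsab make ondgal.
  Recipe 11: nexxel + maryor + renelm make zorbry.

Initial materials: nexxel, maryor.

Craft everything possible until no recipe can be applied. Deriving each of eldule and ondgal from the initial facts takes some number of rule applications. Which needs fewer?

eldule

eldule: maryor → renelm (Recipe 1). Using Recipe 11, nexxel, maryor, and renelm make zorbry. Using Recipe 7, renelm, nexxel, and zorbry make eldule. [3 rule applications]
ondgal: Using Recipe 1, maryor makes renelm. nexxel + maryor + renelm → zorbry (Recipe 11). Using Recipe 9, zorbry, renelm, and maryor make tovgal. Using Recipe 7, renelm, nexxel, and zorbry make eldule. tovgal + eldule → elmsab (Recipe 3). maryor + renelm + elmsab → ondgal (Recipe 10). [6 rule applications]
eldule needs fewer.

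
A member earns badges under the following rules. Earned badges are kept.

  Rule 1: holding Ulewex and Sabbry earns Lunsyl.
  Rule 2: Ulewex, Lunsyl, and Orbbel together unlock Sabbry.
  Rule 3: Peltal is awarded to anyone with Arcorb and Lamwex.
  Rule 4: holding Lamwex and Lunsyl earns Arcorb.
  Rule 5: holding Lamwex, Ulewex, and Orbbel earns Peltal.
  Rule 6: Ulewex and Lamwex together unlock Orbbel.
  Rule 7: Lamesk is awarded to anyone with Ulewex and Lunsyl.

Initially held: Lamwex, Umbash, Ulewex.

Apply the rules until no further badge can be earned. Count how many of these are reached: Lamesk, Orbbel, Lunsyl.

With Ulewex and Lamwex, Orbbel is earned (Rule 6).
Lamesk would need Ulewex and Lunsyl (Rule 7), but Lunsyl is never earned.
Orbbel: reached.
Lunsyl would need Ulewex and Sabbry (Rule 1), but Sabbry is never earned.
Reached: Orbbel — 1 of the 3.

1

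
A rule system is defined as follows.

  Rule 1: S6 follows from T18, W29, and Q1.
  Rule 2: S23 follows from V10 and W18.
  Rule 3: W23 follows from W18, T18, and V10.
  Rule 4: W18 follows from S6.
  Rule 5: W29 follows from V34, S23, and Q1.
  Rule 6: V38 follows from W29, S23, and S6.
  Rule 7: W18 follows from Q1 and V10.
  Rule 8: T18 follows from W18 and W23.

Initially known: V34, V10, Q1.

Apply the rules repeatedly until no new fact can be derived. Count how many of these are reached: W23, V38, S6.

0

W23 would need W18, T18, and V10 (Rule 3), but T18 is never established.
V38 would need W29, S23, and S6 (Rule 6), but S6 is never established.
S6 would need T18, W29, and Q1 (Rule 1), but T18 is never established.
None of the 3 are reached.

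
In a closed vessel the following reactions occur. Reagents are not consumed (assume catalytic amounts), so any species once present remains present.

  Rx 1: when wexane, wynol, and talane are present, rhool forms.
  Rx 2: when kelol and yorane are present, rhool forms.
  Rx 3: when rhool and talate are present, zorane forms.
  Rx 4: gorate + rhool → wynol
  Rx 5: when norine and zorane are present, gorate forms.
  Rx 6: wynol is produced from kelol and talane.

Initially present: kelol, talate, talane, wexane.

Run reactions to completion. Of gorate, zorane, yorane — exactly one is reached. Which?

kelol and talane present → wynol forms (Rx 6).
wexane, wynol, and talane present → rhool forms (Rx 1).
rhool and talate present → zorane forms (Rx 3).
gorate would need norine and zorane (Rx 5), but norine never forms. No rule produces yorane, and it is not given.

zorane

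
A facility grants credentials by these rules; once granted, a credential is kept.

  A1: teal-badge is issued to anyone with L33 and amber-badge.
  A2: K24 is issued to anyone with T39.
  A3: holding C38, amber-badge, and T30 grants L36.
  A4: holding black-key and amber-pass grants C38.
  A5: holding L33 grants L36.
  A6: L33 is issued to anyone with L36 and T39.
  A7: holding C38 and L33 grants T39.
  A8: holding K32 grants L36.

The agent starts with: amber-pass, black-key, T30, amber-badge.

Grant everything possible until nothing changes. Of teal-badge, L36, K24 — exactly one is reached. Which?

Holding black-key and amber-pass grants C38 (A4).
Holding C38, amber-badge, and T30 grants L36 (A3).
teal-badge would need L33 and amber-badge (A1), but L33 is never granted. K24 would need T39 (A2), but T39 is never granted.

L36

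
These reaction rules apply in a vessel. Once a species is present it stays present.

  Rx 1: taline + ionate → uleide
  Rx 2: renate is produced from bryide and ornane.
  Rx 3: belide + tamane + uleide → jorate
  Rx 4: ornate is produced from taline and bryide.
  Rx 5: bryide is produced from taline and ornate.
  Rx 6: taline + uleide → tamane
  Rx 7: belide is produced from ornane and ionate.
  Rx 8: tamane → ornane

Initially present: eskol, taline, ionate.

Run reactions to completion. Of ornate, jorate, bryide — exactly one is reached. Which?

jorate

taline and ionate present → uleide forms (Rx 1).
taline and uleide present → tamane forms (Rx 6).
tamane present → ornane forms (Rx 8).
ornane and ionate present → belide forms (Rx 7).
belide, tamane, and uleide present → jorate forms (Rx 3).
ornate would need taline and bryide (Rx 4), but bryide never forms. bryide would need taline and ornate (Rx 5), but ornate never forms.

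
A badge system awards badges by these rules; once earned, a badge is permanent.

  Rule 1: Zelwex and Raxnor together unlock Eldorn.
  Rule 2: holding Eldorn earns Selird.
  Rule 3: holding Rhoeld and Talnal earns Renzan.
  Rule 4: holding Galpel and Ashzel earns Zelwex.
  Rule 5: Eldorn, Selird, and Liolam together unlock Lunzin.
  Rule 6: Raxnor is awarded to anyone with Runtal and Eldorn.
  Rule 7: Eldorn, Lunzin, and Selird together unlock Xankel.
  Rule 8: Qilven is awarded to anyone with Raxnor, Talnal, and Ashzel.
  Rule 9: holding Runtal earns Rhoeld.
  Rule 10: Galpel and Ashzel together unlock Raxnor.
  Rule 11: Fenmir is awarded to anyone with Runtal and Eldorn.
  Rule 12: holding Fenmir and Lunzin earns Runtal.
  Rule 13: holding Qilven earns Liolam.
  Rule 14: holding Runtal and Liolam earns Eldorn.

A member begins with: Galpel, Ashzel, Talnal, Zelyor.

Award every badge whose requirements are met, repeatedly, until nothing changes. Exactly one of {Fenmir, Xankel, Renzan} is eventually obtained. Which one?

With Galpel and Ashzel, Raxnor is earned (Rule 10).
With Galpel and Ashzel, Zelwex is earned (Rule 4).
With Zelwex and Raxnor, Eldorn is earned (Rule 1).
With Raxnor, Talnal, and Ashzel, Qilven is earned (Rule 8).
With Qilven, Liolam is earned (Rule 13).
With Eldorn, Selird is earned (Rule 2).
With Eldorn, Selird, and Liolam, Lunzin is earned (Rule 5).
With Eldorn, Lunzin, and Selird, Xankel is earned (Rule 7).
Fenmir would need Runtal and Eldorn (Rule 11), but Runtal is never earned. Renzan would need Rhoeld and Talnal (Rule 3), but Rhoeld is never earned.

Xankel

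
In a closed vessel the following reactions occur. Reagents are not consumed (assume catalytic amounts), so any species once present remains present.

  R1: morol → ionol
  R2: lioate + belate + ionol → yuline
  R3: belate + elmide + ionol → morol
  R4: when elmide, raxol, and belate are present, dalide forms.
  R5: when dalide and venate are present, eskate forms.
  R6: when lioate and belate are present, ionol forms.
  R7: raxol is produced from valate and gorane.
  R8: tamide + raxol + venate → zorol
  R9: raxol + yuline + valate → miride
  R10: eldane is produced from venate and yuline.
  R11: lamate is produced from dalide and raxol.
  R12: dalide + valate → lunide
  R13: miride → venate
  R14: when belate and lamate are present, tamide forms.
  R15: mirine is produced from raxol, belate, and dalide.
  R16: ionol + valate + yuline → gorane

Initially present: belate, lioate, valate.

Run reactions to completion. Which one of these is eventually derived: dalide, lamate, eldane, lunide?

lioate and belate present → ionol forms (R6).
lioate, belate, and ionol present → yuline forms (R2).
ionol, valate, and yuline present → gorane forms (R16).
valate and gorane present → raxol forms (R7).
raxol, yuline, and valate present → miride forms (R9).
miride present → venate forms (R13).
venate and yuline present → eldane forms (R10).
lunide would need dalide and valate (R12), but dalide never forms. dalide would need elmide, raxol, and belate (R4), but elmide never forms. lamate would need dalide and raxol (R11), but dalide never forms.

eldane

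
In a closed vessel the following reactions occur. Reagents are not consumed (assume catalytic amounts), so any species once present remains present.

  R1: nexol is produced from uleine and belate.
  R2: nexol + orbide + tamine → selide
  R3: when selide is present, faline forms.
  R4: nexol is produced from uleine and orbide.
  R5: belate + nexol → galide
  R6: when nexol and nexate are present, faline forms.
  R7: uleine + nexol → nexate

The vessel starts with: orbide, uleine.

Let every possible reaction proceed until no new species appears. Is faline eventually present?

Yes

uleine and orbide present → nexol forms (R4).
uleine and nexol present → nexate forms (R7).
nexol and nexate present → faline forms (R6).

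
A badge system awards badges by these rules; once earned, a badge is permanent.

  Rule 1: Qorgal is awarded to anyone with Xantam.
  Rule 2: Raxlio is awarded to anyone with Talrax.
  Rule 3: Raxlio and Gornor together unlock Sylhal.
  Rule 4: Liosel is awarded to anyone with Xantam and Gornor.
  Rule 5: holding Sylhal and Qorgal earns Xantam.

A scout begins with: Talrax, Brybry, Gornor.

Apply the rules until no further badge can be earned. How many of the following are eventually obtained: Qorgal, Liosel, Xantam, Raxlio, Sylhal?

With Talrax, Raxlio is earned (Rule 2).
With Raxlio and Gornor, Sylhal is earned (Rule 3).
Qorgal would need Xantam (Rule 1), but Xantam is never earned.
Liosel would need Xantam and Gornor (Rule 4), but Xantam is never earned.
Xantam would need Sylhal and Qorgal (Rule 5), but Qorgal is never earned.
Raxlio: reached.
Sylhal: reached.
Reached: Raxlio and Sylhal — 2 of the 5.

2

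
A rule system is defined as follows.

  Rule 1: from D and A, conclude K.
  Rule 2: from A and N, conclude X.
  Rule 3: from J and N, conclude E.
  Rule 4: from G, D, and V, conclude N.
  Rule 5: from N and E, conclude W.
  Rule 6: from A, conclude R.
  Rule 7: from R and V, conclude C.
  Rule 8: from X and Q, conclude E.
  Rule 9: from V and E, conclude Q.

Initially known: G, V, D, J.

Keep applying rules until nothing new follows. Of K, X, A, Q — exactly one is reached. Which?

G, D, and V hold, so N follows (Rule 4).
J and N hold, so E follows (Rule 3).
V and E hold, so Q follows (Rule 9).
No rule produces A, and it is not given. X would need A and N (Rule 2), but A is never established. K would need D and A (Rule 1), but A is never established.

Q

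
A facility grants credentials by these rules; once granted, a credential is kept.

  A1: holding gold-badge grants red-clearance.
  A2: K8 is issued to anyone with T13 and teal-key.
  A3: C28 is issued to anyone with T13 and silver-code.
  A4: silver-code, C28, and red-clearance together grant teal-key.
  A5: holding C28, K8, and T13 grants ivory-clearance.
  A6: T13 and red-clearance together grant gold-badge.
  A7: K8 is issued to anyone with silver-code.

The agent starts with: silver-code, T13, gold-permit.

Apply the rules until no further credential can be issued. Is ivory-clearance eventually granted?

Yes

Holding silver-code grants K8 (A7).
Holding T13 and silver-code grants C28 (A3).
Holding C28, K8, and T13 grants ivory-clearance (A5).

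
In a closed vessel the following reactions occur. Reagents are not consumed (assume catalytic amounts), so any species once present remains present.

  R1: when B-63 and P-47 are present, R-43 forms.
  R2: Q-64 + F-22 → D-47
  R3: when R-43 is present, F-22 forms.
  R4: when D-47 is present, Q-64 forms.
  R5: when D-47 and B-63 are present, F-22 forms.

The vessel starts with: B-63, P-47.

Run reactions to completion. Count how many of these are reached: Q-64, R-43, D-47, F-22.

2

B-63 and P-47 present → R-43 forms (R1).
R-43 present → F-22 forms (R3).
Q-64 would need D-47 (R4), but D-47 never forms.
R-43: reached.
D-47 would need Q-64 and F-22 (R2), but Q-64 never forms.
F-22: reached.
Reached: R-43 and F-22 — 2 of the 4.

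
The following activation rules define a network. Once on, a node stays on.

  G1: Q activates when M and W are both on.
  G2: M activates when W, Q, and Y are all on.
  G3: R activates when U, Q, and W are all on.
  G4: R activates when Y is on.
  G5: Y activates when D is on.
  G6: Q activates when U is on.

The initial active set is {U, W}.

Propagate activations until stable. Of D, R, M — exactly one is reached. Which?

U is on, so Q activates (G6).
U, Q, and W are on, so R activates (G3).
No rule produces D, and it is not given. M would need W, Q, and Y (G2), but Y never turns on.

R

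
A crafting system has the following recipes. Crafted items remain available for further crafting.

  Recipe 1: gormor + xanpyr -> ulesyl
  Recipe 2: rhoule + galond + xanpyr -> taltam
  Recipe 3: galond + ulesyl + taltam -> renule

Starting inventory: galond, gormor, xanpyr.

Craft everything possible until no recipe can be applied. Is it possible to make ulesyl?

Yes

Using Recipe 1, gormor and xanpyr make ulesyl.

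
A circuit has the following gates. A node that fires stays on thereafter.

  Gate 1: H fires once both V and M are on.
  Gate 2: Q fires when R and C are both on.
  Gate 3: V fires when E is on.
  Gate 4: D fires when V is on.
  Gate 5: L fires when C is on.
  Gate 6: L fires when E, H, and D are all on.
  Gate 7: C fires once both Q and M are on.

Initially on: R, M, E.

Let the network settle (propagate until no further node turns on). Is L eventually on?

Yes

E is on, so V fires (Gate 3).
Gate 1: V and M on → H on.
V is on, so D fires (Gate 4).
Gate 6: E, H, and D on → L on.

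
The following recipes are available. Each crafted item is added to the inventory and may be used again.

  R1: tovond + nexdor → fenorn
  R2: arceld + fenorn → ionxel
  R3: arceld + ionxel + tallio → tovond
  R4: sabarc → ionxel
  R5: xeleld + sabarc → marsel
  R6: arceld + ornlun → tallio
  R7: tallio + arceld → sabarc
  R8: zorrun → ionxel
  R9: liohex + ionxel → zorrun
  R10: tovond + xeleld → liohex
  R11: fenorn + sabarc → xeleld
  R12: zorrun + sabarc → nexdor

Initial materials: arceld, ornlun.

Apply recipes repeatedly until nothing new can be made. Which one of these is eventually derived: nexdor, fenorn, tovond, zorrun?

tovond

arceld + ornlun → tallio (R6).
Using R7, tallio and arceld make sabarc.
Using R4, sabarc makes ionxel.
Using R3, arceld, ionxel, and tallio make tovond.
zorrun would need liohex and ionxel (R9), but liohex is never obtained. fenorn would need tovond and nexdor (R1), but nexdor is never obtained. nexdor would need zorrun and sabarc (R12), but zorrun is never obtained.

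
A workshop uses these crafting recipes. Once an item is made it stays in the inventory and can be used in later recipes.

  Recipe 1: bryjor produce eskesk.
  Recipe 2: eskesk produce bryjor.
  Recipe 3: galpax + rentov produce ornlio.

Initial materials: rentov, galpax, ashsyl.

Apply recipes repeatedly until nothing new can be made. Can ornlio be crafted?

galpax + rentov → ornlio (Recipe 3).

Yes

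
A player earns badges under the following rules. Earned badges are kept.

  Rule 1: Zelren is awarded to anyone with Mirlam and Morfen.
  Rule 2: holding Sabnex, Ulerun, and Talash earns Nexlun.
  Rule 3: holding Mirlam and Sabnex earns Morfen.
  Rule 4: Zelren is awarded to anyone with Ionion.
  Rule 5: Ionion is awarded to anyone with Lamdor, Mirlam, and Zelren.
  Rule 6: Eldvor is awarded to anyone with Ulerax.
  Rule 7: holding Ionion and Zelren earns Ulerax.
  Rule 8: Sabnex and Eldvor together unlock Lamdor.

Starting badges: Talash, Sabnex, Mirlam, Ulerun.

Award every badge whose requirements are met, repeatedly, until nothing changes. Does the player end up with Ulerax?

No

Ulerax would need Ionion and Zelren (Rule 7), but Ionion is never earned.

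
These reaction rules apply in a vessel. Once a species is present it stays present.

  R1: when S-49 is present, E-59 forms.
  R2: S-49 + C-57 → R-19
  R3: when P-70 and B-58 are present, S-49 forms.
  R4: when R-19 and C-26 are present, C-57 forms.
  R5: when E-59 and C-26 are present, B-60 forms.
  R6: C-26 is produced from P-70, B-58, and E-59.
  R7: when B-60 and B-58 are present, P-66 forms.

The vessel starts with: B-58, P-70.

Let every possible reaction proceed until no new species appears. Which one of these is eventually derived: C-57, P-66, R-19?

P-66

P-70 and B-58 present → S-49 forms (R3).
S-49 present → E-59 forms (R1).
P-70, B-58, and E-59 present → C-26 forms (R6).
E-59 and C-26 present → B-60 forms (R5).
B-60 and B-58 present → P-66 forms (R7).
C-57 would need R-19 and C-26 (R4), but R-19 never forms. R-19 would need S-49 and C-57 (R2), but C-57 never forms.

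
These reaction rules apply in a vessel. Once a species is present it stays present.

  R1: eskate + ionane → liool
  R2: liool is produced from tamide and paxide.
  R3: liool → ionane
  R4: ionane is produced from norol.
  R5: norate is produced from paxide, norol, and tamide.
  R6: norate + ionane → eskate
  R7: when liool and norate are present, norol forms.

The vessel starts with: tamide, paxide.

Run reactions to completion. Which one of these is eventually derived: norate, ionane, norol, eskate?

ionane

tamide and paxide present → liool forms (R2).
liool present → ionane forms (R3).
norate would need paxide, norol, and tamide (R5), but norol never forms. eskate would need norate and ionane (R6), but norate never forms. norol would need liool and norate (R7), but norate never forms.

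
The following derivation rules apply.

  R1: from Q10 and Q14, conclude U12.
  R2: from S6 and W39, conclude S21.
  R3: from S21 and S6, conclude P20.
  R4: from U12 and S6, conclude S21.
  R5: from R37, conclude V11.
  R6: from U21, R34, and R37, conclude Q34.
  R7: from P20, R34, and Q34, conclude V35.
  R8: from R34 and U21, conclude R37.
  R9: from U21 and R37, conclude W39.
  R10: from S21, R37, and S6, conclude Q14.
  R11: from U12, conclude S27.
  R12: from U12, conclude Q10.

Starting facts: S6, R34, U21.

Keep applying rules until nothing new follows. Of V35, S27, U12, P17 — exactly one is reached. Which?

V35

From R34 and U21, R8 gives R37.
From U21, R34, and R37, R6 gives Q34.
From U21 and R37, R9 gives W39.
From S6 and W39, R2 gives S21.
From S21 and S6, R3 gives P20.
P20, R34, and Q34 hold, so V35 follows (R7).
U12 would need Q10 and Q14 (R1), but Q10 is never established. S27 would need U12 (R11), but U12 is never established. No rule produces P17, and it is not given.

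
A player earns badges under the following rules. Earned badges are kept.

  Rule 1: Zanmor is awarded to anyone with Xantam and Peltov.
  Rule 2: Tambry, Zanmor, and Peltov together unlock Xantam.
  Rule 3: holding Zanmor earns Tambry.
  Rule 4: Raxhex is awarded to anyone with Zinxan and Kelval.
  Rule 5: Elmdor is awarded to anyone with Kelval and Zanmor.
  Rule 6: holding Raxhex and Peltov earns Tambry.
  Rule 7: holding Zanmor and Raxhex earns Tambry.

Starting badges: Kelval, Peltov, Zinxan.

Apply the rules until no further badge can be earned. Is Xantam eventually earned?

No

Xantam would need Tambry, Zanmor, and Peltov (Rule 2), but Zanmor is never earned.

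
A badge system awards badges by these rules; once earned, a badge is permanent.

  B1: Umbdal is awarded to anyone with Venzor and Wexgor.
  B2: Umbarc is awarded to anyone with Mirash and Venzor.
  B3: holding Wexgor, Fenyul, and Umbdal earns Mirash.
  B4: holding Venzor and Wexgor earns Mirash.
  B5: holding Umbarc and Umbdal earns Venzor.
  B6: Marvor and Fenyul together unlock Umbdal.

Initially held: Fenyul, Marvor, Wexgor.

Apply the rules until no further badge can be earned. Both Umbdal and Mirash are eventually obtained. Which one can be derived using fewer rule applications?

Umbdal

Umbdal: With Marvor and Fenyul, Umbdal is earned (B6). [1 rule application]
Mirash: With Marvor and Fenyul, Umbdal is earned (B6). With Wexgor, Fenyul, and Umbdal, Mirash is earned (B3). [2 rule applications]
Umbdal needs fewer.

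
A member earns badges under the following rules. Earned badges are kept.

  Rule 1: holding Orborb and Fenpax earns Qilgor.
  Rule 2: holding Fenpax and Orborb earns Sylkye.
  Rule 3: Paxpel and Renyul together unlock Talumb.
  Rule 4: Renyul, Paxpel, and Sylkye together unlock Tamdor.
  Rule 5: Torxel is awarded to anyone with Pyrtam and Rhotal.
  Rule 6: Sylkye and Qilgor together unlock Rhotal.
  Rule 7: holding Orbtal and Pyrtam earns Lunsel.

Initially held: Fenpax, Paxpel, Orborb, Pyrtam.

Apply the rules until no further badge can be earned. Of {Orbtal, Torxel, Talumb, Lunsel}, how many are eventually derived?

1

With Fenpax and Orborb, Sylkye is earned (Rule 2).
With Orborb and Fenpax, Qilgor is earned (Rule 1).
With Sylkye and Qilgor, Rhotal is earned (Rule 6).
With Pyrtam and Rhotal, Torxel is earned (Rule 5).
No rule produces Orbtal, and it is not given.
Torxel: reached.
Talumb would need Paxpel and Renyul (Rule 3), but Renyul is never earned.
Lunsel would need Orbtal and Pyrtam (Rule 7), but Orbtal is never earned.
Reached: Torxel — 1 of the 4.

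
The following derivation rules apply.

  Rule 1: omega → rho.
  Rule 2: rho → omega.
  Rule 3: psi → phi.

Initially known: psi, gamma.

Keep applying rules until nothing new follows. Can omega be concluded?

No

omega would need rho (Rule 2), but rho is never established.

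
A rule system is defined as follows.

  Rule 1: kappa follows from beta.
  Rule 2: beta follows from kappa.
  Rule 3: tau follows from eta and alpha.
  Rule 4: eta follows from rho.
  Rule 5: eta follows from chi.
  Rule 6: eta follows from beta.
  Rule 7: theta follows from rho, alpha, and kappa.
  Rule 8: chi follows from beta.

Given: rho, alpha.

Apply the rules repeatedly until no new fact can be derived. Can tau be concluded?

Yes

rho holds, so eta follows (Rule 4).
From eta and alpha, Rule 3 gives tau.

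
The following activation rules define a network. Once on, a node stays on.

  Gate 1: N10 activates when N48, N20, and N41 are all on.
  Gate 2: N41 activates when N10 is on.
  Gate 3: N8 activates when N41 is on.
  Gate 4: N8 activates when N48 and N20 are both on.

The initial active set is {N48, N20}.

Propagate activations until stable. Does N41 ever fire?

N41 would need N10 (Gate 2), but N10 never turns on.

No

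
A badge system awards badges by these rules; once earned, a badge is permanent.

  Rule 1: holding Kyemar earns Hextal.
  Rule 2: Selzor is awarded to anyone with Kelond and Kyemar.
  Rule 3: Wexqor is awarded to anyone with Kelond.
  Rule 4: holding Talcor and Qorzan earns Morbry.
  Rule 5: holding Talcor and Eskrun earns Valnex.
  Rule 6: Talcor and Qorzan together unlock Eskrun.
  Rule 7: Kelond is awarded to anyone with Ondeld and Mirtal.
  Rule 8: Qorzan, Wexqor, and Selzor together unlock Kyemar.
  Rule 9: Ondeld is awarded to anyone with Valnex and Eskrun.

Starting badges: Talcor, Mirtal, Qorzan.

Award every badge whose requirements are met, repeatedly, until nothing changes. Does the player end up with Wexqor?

Yes

With Talcor and Qorzan, Eskrun is earned (Rule 6).
With Talcor and Eskrun, Valnex is earned (Rule 5).
With Valnex and Eskrun, Ondeld is earned (Rule 9).
With Ondeld and Mirtal, Kelond is earned (Rule 7).
With Kelond, Wexqor is earned (Rule 3).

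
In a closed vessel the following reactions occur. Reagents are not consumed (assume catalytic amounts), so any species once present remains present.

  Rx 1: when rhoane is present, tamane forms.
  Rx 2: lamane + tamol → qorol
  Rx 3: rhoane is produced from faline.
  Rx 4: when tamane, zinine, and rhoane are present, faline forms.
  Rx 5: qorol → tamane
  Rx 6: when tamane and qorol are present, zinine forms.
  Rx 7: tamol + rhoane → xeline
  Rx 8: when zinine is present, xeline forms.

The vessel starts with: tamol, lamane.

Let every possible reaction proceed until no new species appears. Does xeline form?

lamane and tamol present → qorol forms (Rx 2).
qorol present → tamane forms (Rx 5).
tamane and qorol present → zinine forms (Rx 6).
zinine present → xeline forms (Rx 8).

Yes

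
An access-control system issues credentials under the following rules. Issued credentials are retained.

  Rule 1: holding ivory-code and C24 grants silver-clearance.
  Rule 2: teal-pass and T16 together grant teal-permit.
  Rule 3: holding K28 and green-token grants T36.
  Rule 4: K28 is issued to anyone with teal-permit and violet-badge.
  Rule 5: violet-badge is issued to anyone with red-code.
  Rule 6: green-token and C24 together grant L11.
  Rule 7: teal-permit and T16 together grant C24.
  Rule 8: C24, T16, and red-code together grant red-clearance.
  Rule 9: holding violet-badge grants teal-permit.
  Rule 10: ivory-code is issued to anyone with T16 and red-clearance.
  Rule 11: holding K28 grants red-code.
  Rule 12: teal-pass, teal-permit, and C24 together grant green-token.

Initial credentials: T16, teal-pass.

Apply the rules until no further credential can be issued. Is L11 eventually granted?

Yes

Holding teal-pass and T16 grants teal-permit (Rule 2).
Holding teal-permit and T16 grants C24 (Rule 7).
Holding teal-pass, teal-permit, and C24 grants green-token (Rule 12).
Holding green-token and C24 grants L11 (Rule 6).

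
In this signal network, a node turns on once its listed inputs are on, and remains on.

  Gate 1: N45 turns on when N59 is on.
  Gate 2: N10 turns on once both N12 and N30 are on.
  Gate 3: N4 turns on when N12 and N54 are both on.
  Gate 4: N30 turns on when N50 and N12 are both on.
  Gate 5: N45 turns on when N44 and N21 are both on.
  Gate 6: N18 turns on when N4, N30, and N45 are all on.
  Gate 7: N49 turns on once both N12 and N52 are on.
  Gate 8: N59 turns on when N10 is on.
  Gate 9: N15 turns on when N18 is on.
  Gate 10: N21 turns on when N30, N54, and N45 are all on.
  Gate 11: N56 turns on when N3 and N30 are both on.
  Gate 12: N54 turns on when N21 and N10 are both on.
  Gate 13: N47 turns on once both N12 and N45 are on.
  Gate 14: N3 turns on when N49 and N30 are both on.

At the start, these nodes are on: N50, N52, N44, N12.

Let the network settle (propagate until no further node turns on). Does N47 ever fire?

Gate 4: N50 and N12 on → N30 on.
Gate 2: N12 and N30 on → N10 on.
Gate 8: N10 on → N59 on.
N59 is on, so N45 turns on (Gate 1).
Gate 13: N12 and N45 on → N47 on.

Yes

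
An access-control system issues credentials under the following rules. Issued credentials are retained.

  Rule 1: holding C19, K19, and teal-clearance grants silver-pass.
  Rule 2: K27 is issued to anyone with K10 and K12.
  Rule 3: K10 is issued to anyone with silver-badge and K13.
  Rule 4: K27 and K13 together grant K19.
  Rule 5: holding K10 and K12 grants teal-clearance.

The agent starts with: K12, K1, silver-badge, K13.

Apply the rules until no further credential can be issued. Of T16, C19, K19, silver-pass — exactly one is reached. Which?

K19

Holding silver-badge and K13 grants K10 (Rule 3).
Holding K10 and K12 grants K27 (Rule 2).
Holding K27 and K13 grants K19 (Rule 4).
No rule produces C19, and it is not given. silver-pass would need C19, K19, and teal-clearance (Rule 1), but C19 is never granted. No rule produces T16, and it is not given.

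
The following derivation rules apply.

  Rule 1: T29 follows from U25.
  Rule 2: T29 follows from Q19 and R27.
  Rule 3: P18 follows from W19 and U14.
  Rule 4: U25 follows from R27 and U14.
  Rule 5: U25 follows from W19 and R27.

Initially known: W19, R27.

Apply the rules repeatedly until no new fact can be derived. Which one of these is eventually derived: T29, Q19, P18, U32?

W19 and R27 hold, so U25 follows (Rule 5).
From U25, Rule 1 gives T29.
No rule produces U32, and it is not given. No rule produces Q19, and it is not given. P18 would need W19 and U14 (Rule 3), but U14 is never established.

T29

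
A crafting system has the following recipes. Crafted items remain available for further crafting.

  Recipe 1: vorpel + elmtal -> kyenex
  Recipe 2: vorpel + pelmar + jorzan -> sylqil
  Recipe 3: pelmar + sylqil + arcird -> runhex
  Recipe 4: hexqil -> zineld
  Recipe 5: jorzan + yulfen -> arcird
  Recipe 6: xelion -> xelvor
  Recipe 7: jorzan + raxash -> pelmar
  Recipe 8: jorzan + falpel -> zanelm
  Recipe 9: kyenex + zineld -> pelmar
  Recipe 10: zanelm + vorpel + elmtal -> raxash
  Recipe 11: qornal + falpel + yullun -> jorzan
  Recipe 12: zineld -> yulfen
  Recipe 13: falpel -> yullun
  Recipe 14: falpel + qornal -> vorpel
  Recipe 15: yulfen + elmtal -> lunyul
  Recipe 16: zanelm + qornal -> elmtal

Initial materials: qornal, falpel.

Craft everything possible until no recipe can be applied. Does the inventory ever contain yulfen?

No

yulfen would need zineld (Recipe 12), but zineld is never obtained.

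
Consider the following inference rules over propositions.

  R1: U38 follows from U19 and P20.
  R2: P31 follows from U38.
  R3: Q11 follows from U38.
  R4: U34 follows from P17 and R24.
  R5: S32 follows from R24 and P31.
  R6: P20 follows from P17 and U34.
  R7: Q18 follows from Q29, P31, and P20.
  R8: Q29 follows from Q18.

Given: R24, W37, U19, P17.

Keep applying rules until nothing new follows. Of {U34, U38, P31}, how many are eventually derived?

3

P17 and R24 hold, so U34 follows (R4).
P17 and U34 hold, so P20 follows (R6).
U19 and P20 hold, so U38 follows (R1).
U38 holds, so P31 follows (R2).
U34: reached.
U38: reached.
P31: reached.
All 3 are reached.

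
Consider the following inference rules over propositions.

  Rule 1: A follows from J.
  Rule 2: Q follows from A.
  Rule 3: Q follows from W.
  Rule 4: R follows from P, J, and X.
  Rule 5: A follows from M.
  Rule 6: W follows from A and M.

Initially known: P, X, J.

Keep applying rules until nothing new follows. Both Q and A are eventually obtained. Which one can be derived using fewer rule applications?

A

A: From J, Rule 1 gives A. [1 rule application]
Q: J holds, so A follows (Rule 1). A holds, so Q follows (Rule 2). [2 rule applications]
A needs fewer.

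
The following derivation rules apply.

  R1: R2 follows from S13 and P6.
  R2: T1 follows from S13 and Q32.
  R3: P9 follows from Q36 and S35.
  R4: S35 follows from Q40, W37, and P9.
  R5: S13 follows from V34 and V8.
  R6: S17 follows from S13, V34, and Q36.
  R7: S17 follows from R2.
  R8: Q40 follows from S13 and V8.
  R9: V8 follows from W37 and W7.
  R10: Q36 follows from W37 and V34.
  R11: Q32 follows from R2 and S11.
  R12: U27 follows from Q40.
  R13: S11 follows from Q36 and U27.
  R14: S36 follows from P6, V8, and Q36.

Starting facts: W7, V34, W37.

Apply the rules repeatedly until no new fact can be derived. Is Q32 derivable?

No

Q32 would need R2 and S11 (R11), but R2 is never established.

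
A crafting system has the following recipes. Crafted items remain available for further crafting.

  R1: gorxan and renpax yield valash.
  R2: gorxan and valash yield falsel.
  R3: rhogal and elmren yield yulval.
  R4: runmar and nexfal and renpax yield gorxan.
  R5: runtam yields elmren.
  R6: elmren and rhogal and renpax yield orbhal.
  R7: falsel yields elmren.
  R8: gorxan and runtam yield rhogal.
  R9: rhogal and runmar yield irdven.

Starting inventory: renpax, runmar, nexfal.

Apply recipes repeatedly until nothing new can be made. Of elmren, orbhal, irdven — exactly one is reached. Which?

Using R4, runmar, nexfal, and renpax make gorxan.
Using R1, gorxan and renpax make valash.
Using R2, gorxan and valash make falsel.
falsel → elmren (R7).
orbhal would need elmren, rhogal, and renpax (R6), but rhogal is never obtained. irdven would need rhogal and runmar (R9), but rhogal is never obtained.

elmren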